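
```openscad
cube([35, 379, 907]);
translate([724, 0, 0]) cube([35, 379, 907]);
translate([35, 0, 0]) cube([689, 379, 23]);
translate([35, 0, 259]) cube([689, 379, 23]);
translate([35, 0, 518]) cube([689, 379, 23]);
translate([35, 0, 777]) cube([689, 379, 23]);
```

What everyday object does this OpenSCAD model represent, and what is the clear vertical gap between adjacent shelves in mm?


A bookshelf. The clear shelf gap is 236 mm.

Two tall side panels with 4 horizontal boards between them — a bookshelf. The first two shelf undersides are at z = 0 and z = 259; with shelf thickness 23, the clear gap is 259 − 0 − 23 = 236 mm.


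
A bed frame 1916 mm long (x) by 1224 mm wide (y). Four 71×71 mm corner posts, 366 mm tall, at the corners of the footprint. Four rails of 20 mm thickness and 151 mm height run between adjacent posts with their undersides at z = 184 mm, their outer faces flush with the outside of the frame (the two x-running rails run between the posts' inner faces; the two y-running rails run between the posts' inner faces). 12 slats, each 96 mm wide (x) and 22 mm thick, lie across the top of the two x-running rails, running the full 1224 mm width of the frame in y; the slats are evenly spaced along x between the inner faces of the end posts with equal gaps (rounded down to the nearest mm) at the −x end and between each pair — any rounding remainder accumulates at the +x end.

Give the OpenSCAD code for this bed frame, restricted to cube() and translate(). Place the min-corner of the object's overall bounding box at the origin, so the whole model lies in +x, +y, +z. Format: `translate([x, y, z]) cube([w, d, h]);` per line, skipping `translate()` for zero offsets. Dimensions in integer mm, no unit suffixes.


// slat z = rail_z + rail_h = 184 + 151 = 335
// slat gap = ⌊(1774 − 12·96) / 13⌋ = 47
cube([71, 71, 366]);
translate([0, 1153, 0]) cube([71, 71, 366]);
translate([1845, 0, 0]) cube([71, 71, 366]);
translate([1845, 1153, 0]) cube([71, 71, 366]);
translate([71, 0, 184]) cube([1774, 20, 151]);
translate([71, 1204, 184]) cube([1774, 20, 151]);
translate([0, 71, 184]) cube([20, 1082, 151]);
translate([1896, 71, 184]) cube([20, 1082, 151]);
translate([118, 0, 335]) cube([96, 1224, 22]);
translate([261, 0, 335]) cube([96, 1224, 22]);
translate([404, 0, 335]) cube([96, 1224, 22]);
translate([547, 0, 335]) cube([96, 1224, 22]);
translate([690, 0, 335]) cube([96, 1224, 22]);
translate([833, 0, 335]) cube([96, 1224, 22]);
translate([976, 0, 335]) cube([96, 1224, 22]);
translate([1119, 0, 335]) cube([96, 1224, 22]);
translate([1262, 0, 335]) cube([96, 1224, 22]);
translate([1405, 0, 335]) cube([96, 1224, 22]);
translate([1548, 0, 335]) cube([96, 1224, 22]);
translate([1691, 0, 335]) cube([96, 1224, 22]);


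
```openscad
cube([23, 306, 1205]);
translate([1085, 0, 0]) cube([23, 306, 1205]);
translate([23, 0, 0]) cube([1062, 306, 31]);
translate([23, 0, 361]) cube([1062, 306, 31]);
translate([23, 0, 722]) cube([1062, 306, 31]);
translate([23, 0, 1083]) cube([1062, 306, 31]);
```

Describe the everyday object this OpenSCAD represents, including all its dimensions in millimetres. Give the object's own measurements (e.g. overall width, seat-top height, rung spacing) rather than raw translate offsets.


An open bookshelf. Two side panels, each 23 mm thick, 306 mm deep and 1205 mm tall, stand 1108 mm apart (outside-to-outside). Between them sit 4 shelves, each 31 mm thick and 306 mm deep, spanning the full gap between the sides. The bottom shelf rests on the floor (its underside at z = 0) and the clear gap between one shelf's top and the next shelf's underside is 330 mm.


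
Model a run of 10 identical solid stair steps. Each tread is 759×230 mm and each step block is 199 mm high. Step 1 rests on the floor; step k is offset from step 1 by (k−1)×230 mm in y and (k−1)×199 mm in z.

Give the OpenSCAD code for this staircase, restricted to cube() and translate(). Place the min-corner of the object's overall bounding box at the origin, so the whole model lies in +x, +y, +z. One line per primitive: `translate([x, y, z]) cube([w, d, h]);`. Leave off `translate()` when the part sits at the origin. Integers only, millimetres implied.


cube([759, 230, 199]);
translate([0, 230, 199]) cube([759, 230, 199]);
translate([0, 460, 398]) cube([759, 230, 199]);
translate([0, 690, 597]) cube([759, 230, 199]);
translate([0, 920, 796]) cube([759, 230, 199]);
translate([0, 1150, 995]) cube([759, 230, 199]);
translate([0, 1380, 1194]) cube([759, 230, 199]);
translate([0, 1610, 1393]) cube([759, 230, 199]);
translate([0, 1840, 1592]) cube([759, 230, 199]);
translate([0, 2070, 1791]) cube([759, 230, 199]);


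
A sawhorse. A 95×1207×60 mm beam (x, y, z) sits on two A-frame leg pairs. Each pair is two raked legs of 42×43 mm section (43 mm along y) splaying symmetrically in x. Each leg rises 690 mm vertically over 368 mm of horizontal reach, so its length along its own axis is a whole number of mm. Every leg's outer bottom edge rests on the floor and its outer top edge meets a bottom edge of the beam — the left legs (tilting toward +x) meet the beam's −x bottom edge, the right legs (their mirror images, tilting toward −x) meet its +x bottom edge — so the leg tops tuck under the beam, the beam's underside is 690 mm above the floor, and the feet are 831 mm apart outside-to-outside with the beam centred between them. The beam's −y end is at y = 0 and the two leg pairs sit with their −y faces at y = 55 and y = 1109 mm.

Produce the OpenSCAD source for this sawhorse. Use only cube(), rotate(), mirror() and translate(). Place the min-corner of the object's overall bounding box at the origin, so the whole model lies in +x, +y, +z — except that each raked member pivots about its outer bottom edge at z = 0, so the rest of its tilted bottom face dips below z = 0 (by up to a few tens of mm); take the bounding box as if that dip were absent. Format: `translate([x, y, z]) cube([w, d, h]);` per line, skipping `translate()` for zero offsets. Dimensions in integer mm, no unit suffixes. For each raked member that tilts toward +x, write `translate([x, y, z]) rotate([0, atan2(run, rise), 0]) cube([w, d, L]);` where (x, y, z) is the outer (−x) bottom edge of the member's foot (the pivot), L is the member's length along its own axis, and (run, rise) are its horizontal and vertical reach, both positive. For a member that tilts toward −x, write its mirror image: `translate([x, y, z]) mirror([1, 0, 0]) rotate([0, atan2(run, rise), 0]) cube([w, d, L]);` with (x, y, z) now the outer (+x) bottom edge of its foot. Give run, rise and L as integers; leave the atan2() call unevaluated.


translate([368, 0, 690]) cube([95, 1207, 60]);
translate([0, 55, 0]) rotate([0, atan2(368, 690), 0]) cube([42, 43, 782]);
translate([831, 55, 0]) mirror([1, 0, 0]) rotate([0, atan2(368, 690), 0]) cube([42, 43, 782]);
translate([0, 1109, 0]) rotate([0, atan2(368, 690), 0]) cube([42, 43, 782]);
translate([831, 1109, 0]) mirror([1, 0, 0]) rotate([0, atan2(368, 690), 0]) cube([42, 43, 782]);


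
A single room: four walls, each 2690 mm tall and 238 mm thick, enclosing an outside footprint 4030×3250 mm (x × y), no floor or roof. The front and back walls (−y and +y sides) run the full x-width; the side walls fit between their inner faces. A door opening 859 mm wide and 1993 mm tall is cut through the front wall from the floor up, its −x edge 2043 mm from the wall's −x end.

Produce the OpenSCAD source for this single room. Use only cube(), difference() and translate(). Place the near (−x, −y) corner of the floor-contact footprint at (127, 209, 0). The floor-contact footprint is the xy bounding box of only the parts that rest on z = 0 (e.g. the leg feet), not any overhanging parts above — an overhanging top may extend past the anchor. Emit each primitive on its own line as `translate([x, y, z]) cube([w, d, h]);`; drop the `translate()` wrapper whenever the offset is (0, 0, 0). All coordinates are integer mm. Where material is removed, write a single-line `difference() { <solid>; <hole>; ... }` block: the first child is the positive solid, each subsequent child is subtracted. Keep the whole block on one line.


difference() { translate([127, 209, 0]) cube([4030, 238, 2690]); translate([2170, 209, 0]) cube([859, 238, 1993]); }
translate([127, 3221, 0]) cube([4030, 238, 2690]);
translate([127, 447, 0]) cube([238, 2774, 2690]);
translate([3919, 447, 0]) cube([238, 2774, 2690]);


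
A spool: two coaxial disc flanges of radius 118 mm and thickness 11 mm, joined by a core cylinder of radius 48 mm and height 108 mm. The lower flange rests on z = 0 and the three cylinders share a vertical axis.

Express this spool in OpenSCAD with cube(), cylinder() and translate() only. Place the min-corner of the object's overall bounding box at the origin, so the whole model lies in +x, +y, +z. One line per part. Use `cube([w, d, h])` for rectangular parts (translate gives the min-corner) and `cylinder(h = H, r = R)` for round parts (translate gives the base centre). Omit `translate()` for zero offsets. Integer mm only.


translate([118, 118, 0]) cylinder(h = 11, r = 118);
translate([118, 118, 11]) cylinder(h = 108, r = 48);
translate([118, 118, 119]) cylinder(h = 11, r = 118);


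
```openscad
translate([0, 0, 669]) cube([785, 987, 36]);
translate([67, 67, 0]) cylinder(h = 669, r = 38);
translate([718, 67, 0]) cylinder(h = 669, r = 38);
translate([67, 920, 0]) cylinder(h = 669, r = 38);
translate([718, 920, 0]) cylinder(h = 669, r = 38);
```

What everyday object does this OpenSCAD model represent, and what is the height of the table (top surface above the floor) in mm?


A table. The table height is 705 mm.

A 785×987×36 slab sits at z = 669 on four Ø76 mm round legs — a table. The top surface is at 669 + 36 = 705 mm.


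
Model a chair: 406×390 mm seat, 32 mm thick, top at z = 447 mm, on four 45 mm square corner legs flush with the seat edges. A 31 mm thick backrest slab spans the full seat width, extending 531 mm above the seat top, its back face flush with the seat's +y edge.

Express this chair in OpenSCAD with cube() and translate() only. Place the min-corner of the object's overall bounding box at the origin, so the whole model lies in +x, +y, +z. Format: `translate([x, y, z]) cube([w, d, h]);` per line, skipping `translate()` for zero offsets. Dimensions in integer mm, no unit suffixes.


translate([0, 0, 415]) cube([406, 390, 32]);
cube([45, 45, 415]);
translate([361, 0, 0]) cube([45, 45, 415]);
translate([0, 345, 0]) cube([45, 45, 415]);
translate([361, 345, 0]) cube([45, 45, 415]);
translate([0, 359, 447]) cube([406, 31, 531]);


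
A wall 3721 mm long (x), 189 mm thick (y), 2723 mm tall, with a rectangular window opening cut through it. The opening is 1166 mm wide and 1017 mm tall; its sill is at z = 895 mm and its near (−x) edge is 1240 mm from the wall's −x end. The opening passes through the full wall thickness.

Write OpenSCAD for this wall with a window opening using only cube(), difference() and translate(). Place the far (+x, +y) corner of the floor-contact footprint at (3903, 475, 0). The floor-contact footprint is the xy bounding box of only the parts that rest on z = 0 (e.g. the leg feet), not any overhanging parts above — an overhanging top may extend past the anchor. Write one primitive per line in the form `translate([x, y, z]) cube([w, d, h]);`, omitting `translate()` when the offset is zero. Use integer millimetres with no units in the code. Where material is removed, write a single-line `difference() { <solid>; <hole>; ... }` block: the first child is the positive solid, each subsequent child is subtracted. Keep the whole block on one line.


difference() { translate([182, 286, 0]) cube([3721, 189, 2723]); translate([1422, 286, 895]) cube([1166, 189, 1017]); }


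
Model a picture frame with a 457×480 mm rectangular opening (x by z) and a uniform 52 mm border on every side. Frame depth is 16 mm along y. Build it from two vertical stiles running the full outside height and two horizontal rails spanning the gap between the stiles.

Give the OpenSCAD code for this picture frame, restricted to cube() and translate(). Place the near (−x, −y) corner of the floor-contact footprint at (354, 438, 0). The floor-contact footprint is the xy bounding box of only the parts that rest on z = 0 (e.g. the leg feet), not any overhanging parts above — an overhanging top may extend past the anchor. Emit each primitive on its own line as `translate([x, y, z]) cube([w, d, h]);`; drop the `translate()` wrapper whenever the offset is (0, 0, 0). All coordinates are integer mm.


translate([354, 438, 0]) cube([52, 16, 584]);
translate([863, 438, 0]) cube([52, 16, 584]);
translate([406, 438, 0]) cube([457, 16, 52]);
translate([406, 438, 532]) cube([457, 16, 52]);


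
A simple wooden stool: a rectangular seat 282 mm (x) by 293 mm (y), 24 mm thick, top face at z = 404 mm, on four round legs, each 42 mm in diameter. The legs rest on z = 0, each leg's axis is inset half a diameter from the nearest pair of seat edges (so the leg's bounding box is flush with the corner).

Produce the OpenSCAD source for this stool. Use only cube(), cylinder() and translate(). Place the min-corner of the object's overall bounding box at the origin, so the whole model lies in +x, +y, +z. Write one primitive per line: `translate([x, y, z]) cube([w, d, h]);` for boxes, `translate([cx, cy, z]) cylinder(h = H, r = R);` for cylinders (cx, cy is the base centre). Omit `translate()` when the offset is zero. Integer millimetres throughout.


translate([0, 0, 380]) cube([282, 293, 24]);
translate([21, 21, 0]) cylinder(h = 380, r = 21);
translate([261, 21, 0]) cylinder(h = 380, r = 21);
translate([21, 272, 0]) cylinder(h = 380, r = 21);
translate([261, 272, 0]) cylinder(h = 380, r = 21);


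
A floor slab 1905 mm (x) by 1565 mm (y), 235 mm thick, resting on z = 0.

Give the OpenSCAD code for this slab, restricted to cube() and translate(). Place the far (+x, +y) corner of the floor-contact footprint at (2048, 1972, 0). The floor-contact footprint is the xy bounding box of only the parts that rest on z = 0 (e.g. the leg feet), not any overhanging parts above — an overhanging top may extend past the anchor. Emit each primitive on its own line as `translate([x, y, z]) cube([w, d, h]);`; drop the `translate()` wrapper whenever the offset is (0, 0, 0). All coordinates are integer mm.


translate([143, 407, 0]) cube([1905, 1565, 235]);


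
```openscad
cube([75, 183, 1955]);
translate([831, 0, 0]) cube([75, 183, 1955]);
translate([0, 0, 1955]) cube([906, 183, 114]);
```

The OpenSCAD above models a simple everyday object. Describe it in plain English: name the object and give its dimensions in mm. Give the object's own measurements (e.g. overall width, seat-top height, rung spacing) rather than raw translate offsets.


A door frame. The clear opening is 756 mm wide and 1955 mm high. Two 75 mm wide jambs, 183 mm deep, stand either side of the opening from the floor to the top of the opening. A 114 mm thick head sits across the top of both jambs, spanning the full outside width of the frame.


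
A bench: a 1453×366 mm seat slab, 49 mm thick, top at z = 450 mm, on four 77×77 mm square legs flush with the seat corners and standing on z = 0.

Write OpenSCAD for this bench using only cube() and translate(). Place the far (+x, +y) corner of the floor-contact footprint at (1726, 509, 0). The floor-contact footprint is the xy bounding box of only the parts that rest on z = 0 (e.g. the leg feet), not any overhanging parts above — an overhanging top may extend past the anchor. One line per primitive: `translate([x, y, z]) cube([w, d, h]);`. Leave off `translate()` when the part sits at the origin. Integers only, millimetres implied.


translate([273, 143, 401]) cube([1453, 366, 49]);
translate([273, 143, 0]) cube([77, 77, 401]);
translate([273, 432, 0]) cube([77, 77, 401]);
translate([1649, 143, 0]) cube([77, 77, 401]);
translate([1649, 432, 0]) cube([77, 77, 401]);


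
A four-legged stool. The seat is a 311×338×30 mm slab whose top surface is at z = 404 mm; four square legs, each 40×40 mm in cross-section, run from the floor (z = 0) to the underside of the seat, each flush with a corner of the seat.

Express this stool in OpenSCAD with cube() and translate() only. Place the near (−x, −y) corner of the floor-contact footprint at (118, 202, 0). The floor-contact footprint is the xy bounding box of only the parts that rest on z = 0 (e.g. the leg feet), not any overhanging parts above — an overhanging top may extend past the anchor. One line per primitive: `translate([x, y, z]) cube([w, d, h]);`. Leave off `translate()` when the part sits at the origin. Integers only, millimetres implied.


translate([118, 202, 374]) cube([311, 338, 30]);
translate([118, 202, 0]) cube([40, 40, 374]);
translate([389, 202, 0]) cube([40, 40, 374]);
translate([118, 500, 0]) cube([40, 40, 374]);
translate([389, 500, 0]) cube([40, 40, 374]);


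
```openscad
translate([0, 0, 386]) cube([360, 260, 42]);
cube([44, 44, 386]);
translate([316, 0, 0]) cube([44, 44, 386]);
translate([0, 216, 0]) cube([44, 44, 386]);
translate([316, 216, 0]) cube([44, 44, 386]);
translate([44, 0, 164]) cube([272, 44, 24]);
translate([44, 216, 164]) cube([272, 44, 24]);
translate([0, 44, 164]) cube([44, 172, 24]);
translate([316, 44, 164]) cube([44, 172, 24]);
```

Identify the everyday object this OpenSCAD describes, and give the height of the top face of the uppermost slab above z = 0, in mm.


A stool. The seat height is 428 mm.

A 360×260×42 slab at z = 386 on four corner posts — a stool. The seat top is 386 + 42 = 428 mm.


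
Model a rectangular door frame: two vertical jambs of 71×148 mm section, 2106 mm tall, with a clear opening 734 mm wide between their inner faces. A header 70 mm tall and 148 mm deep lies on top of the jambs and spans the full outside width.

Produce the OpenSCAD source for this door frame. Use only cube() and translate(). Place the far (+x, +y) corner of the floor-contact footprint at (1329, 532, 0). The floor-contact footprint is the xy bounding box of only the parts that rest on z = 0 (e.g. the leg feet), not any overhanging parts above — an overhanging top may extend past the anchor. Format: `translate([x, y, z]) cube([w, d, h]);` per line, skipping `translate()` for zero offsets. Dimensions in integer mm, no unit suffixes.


translate([453, 384, 0]) cube([71, 148, 2106]);
translate([1258, 384, 0]) cube([71, 148, 2106]);
translate([453, 384, 2106]) cube([876, 148, 70]);


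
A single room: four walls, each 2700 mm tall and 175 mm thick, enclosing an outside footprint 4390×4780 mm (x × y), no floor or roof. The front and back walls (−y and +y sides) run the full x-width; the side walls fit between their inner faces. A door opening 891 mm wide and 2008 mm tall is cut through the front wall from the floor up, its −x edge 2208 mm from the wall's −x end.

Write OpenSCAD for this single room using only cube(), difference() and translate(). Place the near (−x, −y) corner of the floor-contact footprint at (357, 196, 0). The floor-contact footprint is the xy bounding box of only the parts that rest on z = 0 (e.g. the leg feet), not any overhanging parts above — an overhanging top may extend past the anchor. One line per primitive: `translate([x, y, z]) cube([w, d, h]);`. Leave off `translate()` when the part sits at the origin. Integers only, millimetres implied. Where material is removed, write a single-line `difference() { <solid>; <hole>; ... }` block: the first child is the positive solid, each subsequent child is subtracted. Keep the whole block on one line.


difference() { translate([357, 196, 0]) cube([4390, 175, 2700]); translate([2565, 196, 0]) cube([891, 175, 2008]); }
translate([357, 4801, 0]) cube([4390, 175, 2700]);
translate([357, 371, 0]) cube([175, 4430, 2700]);
translate([4572, 371, 0]) cube([175, 4430, 2700]);


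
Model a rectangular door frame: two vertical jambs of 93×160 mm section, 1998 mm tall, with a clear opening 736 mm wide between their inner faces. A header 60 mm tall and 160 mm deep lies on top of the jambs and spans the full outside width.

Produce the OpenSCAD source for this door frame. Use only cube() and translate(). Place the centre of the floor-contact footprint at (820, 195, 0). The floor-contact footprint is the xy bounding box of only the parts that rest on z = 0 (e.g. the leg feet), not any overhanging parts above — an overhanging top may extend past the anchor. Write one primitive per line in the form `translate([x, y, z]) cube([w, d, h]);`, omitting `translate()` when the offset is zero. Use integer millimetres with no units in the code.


translate([359, 115, 0]) cube([93, 160, 1998]);
translate([1188, 115, 0]) cube([93, 160, 1998]);
translate([359, 115, 1998]) cube([922, 160, 60]);


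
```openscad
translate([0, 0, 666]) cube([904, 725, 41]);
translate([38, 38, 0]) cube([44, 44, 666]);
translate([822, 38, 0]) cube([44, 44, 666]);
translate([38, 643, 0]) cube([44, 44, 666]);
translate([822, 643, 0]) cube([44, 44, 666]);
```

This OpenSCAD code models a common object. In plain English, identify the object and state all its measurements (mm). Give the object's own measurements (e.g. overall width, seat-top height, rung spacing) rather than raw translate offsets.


A table: top 904 mm (x) × 725 mm (y), 41 mm thick, upper face at z = 707 mm, on four 44×44 mm square legs, each inset 38 mm from the nearest pair of top edges from z = 0 to the bottom of the top.


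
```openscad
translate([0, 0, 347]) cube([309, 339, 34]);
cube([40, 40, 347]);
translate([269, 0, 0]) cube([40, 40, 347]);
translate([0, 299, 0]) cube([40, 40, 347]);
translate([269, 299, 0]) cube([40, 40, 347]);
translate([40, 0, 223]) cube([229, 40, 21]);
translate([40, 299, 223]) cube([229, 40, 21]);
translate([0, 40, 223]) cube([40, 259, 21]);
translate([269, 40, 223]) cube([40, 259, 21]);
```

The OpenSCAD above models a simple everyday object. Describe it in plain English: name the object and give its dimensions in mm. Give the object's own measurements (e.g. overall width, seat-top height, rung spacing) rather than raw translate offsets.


A four-legged stool. The seat is a 309×339×34 mm slab whose top surface is at z = 381 mm; four square legs, each 40×40 mm in cross-section, run from the floor (z = 0) to the underside of the seat, each flush with a corner of the seat. Four stretchers, 40 mm wide and 21 mm tall, connect adjacent legs with their undersides at z = 223 mm, each running between the inner faces of the legs it joins and aligned with the legs' outer faces on the other axis.


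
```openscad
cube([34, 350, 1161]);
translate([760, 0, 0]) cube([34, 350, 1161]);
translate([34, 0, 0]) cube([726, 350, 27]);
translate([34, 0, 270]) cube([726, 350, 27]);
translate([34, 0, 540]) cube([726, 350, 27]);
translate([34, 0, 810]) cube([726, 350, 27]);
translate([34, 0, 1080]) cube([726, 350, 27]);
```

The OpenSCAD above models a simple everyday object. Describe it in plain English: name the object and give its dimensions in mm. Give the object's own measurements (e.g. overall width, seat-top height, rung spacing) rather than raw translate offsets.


An open bookshelf. Two side panels, each 34 mm thick, 350 mm deep and 1161 mm tall, stand 794 mm apart (outside-to-outside). Between them sit 5 shelves, each 27 mm thick and 350 mm deep, spanning the full gap between the sides. The bottom shelf rests on the floor (its underside at z = 0) and the clear gap between one shelf's top and the next shelf's underside is 243 mm.


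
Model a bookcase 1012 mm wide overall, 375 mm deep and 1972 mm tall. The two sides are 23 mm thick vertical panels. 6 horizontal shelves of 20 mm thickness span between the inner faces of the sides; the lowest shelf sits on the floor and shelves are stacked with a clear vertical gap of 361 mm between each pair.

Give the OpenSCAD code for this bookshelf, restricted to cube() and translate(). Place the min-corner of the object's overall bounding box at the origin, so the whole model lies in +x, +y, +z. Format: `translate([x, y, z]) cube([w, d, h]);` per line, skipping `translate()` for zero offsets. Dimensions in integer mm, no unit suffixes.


cube([23, 375, 1972]);
translate([989, 0, 0]) cube([23, 375, 1972]);
translate([23, 0, 0]) cube([966, 375, 20]);
translate([23, 0, 381]) cube([966, 375, 20]);
translate([23, 0, 762]) cube([966, 375, 20]);
translate([23, 0, 1143]) cube([966, 375, 20]);
translate([23, 0, 1524]) cube([966, 375, 20]);
translate([23, 0, 1905]) cube([966, 375, 20]);


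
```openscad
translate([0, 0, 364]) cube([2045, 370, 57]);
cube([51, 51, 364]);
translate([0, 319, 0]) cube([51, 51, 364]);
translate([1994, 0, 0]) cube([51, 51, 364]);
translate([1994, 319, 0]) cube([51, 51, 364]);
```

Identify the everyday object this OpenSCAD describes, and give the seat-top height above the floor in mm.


A bench. The seat-top height is 421 mm.

A long slab on four corner posts — a bench. The slab sits at z = 364 with thickness 57, so the top is 364 + 57 = 421 mm.


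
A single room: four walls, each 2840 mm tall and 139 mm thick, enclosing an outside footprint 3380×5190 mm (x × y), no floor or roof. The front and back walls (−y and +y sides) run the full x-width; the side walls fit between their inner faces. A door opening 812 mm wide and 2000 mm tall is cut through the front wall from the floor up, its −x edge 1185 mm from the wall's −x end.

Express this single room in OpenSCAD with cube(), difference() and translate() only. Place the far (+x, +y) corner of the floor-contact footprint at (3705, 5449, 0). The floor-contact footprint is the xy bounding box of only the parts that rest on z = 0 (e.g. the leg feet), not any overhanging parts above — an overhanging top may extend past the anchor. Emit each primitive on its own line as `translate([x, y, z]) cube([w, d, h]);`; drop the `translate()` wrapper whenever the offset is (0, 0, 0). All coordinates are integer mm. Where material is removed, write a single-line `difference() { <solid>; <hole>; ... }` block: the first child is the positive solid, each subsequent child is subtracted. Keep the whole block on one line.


difference() { translate([325, 259, 0]) cube([3380, 139, 2840]); translate([1510, 259, 0]) cube([812, 139, 2000]); }
translate([325, 5310, 0]) cube([3380, 139, 2840]);
translate([325, 398, 0]) cube([139, 4912, 2840]);
translate([3566, 398, 0]) cube([139, 4912, 2840]);


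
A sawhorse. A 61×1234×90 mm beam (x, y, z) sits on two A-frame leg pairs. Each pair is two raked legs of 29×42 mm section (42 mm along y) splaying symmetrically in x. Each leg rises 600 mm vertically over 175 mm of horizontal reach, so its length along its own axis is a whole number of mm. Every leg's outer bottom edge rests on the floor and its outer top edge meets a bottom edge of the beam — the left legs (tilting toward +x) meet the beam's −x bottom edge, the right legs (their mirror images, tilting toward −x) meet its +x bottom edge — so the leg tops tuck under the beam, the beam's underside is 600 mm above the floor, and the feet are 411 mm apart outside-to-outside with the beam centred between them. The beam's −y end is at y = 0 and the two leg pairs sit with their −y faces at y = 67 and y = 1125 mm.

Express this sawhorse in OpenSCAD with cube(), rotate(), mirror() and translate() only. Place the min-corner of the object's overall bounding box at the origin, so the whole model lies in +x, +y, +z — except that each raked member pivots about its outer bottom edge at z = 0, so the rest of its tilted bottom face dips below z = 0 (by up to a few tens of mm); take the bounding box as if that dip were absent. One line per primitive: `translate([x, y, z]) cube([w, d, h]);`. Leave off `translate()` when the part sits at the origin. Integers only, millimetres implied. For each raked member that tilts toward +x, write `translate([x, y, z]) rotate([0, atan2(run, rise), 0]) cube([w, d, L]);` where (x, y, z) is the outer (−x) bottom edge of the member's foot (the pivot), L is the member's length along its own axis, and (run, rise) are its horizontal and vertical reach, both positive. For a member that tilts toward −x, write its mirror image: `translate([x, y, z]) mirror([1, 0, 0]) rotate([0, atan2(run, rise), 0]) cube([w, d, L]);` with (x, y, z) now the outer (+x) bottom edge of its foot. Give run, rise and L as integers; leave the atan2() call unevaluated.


translate([175, 0, 600]) cube([61, 1234, 90]);
translate([0, 67, 0]) rotate([0, atan2(175, 600), 0]) cube([29, 42, 625]);
translate([411, 67, 0]) mirror([1, 0, 0]) rotate([0, atan2(175, 600), 0]) cube([29, 42, 625]);
translate([0, 1125, 0]) rotate([0, atan2(175, 600), 0]) cube([29, 42, 625]);
translate([411, 1125, 0]) mirror([1, 0, 0]) rotate([0, atan2(175, 600), 0]) cube([29, 42, 625]);


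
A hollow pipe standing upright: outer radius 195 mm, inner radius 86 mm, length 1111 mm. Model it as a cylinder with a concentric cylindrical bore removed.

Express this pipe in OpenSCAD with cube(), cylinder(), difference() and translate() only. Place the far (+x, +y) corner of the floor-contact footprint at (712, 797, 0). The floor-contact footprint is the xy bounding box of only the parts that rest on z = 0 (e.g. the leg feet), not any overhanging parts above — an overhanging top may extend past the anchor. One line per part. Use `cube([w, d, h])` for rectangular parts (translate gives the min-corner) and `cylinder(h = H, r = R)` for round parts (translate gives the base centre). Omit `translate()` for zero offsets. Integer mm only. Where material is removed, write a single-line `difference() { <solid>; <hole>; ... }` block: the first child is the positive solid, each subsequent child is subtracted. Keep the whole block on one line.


difference() { translate([517, 602, 0]) cylinder(h = 1111, r = 195); translate([517, 602, 0]) cylinder(h = 1111, r = 86); }


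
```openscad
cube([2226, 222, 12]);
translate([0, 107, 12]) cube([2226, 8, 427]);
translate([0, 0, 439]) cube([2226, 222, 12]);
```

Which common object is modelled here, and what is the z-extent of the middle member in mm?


An I-beam. The web height is 427 mm.

Two wide flanges with a thin centred web — an I-beam. Overall 451 mm minus two 12 mm flanges gives a web of 451 − 2·12 = 427 mm.


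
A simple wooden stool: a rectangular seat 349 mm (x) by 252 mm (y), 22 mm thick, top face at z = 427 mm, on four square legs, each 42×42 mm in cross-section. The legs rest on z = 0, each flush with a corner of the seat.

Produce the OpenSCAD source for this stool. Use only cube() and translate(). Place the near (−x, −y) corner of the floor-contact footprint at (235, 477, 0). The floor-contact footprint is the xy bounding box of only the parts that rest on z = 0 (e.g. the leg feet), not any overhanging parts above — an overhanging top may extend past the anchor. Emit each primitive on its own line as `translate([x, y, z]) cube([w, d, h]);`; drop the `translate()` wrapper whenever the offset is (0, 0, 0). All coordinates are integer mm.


translate([235, 477, 405]) cube([349, 252, 22]);
translate([235, 477, 0]) cube([42, 42, 405]);
translate([542, 477, 0]) cube([42, 42, 405]);
translate([235, 687, 0]) cube([42, 42, 405]);
translate([542, 687, 0]) cube([42, 42, 405]);


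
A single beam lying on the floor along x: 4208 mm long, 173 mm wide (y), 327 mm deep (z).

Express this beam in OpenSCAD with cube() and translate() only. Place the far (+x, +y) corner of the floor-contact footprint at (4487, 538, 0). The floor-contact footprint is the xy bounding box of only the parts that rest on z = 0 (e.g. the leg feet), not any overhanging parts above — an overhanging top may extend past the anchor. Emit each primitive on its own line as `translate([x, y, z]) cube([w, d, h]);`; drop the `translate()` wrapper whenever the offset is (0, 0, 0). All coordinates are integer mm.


translate([279, 365, 0]) cube([4208, 173, 327]);


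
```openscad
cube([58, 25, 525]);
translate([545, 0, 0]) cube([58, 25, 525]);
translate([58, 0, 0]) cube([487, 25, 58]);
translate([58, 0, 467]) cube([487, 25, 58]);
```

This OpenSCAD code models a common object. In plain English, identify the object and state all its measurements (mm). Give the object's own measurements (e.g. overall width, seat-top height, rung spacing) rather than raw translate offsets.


A rectangular picture frame lying in the x–z plane (depth along y). The opening is 487 mm wide (x) by 409 mm tall (z), surrounded by a border 58 mm wide on all four sides. The frame is 25 mm deep and is made of two full-height vertical stiles with two horizontal rails fitted between them.


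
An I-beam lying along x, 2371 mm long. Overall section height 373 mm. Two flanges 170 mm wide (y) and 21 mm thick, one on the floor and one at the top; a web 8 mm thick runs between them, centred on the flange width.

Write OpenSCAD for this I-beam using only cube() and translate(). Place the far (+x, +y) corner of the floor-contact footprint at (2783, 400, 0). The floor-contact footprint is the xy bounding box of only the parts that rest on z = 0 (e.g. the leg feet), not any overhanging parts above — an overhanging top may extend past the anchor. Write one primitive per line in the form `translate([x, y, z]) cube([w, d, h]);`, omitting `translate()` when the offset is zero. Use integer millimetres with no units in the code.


translate([412, 230, 0]) cube([2371, 170, 21]);
translate([412, 311, 21]) cube([2371, 8, 331]);
translate([412, 230, 352]) cube([2371, 170, 21]);


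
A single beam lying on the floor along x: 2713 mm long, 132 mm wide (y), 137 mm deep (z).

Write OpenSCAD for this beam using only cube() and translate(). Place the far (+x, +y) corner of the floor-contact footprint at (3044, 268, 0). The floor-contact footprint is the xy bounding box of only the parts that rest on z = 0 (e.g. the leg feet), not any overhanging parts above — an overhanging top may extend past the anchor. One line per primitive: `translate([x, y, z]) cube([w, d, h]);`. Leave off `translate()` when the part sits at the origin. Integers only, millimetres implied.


translate([331, 136, 0]) cube([2713, 132, 137]);


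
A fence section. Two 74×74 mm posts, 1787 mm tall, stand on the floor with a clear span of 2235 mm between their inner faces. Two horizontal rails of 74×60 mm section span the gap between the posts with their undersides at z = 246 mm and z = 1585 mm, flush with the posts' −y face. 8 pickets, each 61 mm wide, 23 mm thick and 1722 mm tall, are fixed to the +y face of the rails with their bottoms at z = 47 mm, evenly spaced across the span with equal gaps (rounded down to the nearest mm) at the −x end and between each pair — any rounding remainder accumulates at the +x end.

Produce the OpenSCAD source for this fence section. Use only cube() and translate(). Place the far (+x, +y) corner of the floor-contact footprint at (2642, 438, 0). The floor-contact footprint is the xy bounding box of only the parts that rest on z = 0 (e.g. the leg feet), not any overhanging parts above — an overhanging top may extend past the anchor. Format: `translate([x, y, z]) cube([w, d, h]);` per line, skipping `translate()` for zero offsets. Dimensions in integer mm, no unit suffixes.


translate([259, 364, 0]) cube([74, 74, 1787]);
translate([2568, 364, 0]) cube([74, 74, 1787]);
translate([333, 364, 246]) cube([2235, 74, 60]);
translate([333, 364, 1585]) cube([2235, 74, 60]);
translate([527, 438, 47]) cube([61, 23, 1722]);
translate([782, 438, 47]) cube([61, 23, 1722]);
translate([1037, 438, 47]) cube([61, 23, 1722]);
translate([1292, 438, 47]) cube([61, 23, 1722]);
translate([1547, 438, 47]) cube([61, 23, 1722]);
translate([1802, 438, 47]) cube([61, 23, 1722]);
translate([2057, 438, 47]) cube([61, 23, 1722]);
translate([2312, 438, 47]) cube([61, 23, 1722]);


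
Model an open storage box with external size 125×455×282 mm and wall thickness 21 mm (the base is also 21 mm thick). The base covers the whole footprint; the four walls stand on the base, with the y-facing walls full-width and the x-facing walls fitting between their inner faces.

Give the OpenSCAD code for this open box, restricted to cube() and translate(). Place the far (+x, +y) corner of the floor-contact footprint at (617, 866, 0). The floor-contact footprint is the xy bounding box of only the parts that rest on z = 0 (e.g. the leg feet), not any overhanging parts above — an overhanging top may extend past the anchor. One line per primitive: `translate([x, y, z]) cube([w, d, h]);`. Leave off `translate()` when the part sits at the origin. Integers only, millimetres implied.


translate([492, 411, 0]) cube([125, 455, 21]);
translate([492, 411, 21]) cube([125, 21, 261]);
translate([492, 845, 21]) cube([125, 21, 261]);
translate([492, 432, 21]) cube([21, 413, 261]);
translate([596, 432, 21]) cube([21, 413, 261]);


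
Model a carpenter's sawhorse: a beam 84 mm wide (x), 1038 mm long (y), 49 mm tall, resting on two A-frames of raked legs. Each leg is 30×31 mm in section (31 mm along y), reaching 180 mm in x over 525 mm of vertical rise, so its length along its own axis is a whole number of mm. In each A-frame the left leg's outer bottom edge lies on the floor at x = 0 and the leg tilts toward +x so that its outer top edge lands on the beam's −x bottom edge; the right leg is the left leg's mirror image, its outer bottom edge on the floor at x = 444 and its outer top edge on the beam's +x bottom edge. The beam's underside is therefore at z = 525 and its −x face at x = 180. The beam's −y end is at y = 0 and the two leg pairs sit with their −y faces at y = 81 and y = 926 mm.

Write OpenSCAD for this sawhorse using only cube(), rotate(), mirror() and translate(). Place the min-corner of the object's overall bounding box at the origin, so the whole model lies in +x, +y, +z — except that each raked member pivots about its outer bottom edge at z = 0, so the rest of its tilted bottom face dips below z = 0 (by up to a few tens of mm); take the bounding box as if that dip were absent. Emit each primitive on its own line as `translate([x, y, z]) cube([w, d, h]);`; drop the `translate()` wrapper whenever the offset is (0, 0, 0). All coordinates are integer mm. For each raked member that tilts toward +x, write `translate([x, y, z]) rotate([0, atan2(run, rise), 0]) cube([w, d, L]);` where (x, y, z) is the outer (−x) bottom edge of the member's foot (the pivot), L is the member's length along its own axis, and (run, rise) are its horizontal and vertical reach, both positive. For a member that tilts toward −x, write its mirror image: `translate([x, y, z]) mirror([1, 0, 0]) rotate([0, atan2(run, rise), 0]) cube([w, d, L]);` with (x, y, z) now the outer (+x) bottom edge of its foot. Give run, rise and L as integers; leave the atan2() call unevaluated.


// leg length = √(180² + 525²) = 555
// right-leg outer foot x = 2·180 + 84 = 444
// beam min-corner = (180, 0, 525)
translate([180, 0, 525]) cube([84, 1038, 49]);
translate([0, 81, 0]) rotate([0, atan2(180, 525), 0]) cube([30, 31, 555]);
translate([444, 81, 0]) mirror([1, 0, 0]) rotate([0, atan2(180, 525), 0]) cube([30, 31, 555]);
translate([0, 926, 0]) rotate([0, atan2(180, 525), 0]) cube([30, 31, 555]);
translate([444, 926, 0]) mirror([1, 0, 0]) rotate([0, atan2(180, 525), 0]) cube([30, 31, 555]);


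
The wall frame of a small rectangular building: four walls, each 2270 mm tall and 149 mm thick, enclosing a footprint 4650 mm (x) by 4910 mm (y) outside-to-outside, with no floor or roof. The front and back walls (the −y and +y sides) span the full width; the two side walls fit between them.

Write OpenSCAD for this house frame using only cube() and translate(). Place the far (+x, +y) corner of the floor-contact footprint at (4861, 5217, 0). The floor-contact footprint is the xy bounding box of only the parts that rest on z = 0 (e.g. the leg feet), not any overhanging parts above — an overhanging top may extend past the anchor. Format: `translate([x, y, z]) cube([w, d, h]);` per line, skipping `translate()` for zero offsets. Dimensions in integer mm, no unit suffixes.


translate([211, 307, 0]) cube([4650, 149, 2270]);
translate([211, 5068, 0]) cube([4650, 149, 2270]);
translate([211, 456, 0]) cube([149, 4612, 2270]);
translate([4712, 456, 0]) cube([149, 4612, 2270]);
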